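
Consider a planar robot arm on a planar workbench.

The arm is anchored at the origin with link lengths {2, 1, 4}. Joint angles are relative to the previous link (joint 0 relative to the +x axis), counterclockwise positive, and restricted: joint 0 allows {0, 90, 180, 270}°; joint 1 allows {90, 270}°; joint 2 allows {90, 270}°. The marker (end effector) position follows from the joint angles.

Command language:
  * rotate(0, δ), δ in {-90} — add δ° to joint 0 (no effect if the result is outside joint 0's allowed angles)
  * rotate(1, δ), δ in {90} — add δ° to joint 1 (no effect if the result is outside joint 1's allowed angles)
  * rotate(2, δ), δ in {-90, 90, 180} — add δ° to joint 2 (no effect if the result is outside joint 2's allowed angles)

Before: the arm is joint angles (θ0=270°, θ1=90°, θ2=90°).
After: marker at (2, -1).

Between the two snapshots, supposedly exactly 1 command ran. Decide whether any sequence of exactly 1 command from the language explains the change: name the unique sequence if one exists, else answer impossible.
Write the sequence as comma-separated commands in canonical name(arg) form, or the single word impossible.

from: joint angles (θ0=270°, θ1=90°, θ2=90°)
step 1 (rotate(0, -90)): joint angles (θ0=180°, θ1=90°, θ2=90°)
uniquely the one of 5 1-step routes that fits.

rotate(0, -90)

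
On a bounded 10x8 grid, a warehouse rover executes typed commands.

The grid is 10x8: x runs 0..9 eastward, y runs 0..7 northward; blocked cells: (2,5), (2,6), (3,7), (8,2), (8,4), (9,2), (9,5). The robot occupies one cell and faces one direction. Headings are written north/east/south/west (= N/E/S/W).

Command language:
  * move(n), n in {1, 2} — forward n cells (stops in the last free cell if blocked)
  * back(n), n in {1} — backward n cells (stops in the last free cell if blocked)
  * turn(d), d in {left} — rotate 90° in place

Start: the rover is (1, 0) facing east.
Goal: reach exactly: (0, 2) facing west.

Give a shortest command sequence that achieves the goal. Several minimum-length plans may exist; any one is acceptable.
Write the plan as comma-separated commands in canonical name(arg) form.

back(1), turn(left), move(2), turn(left)

begin: (1, 0) facing east
[1] after back(1): (0, 0) facing east
[2] after turn(left): (0, 0) facing north
[3] after move(2): (0, 2) facing north
[4] after turn(left): (0, 2) facing west
shorter routes all fall short; 4 is best.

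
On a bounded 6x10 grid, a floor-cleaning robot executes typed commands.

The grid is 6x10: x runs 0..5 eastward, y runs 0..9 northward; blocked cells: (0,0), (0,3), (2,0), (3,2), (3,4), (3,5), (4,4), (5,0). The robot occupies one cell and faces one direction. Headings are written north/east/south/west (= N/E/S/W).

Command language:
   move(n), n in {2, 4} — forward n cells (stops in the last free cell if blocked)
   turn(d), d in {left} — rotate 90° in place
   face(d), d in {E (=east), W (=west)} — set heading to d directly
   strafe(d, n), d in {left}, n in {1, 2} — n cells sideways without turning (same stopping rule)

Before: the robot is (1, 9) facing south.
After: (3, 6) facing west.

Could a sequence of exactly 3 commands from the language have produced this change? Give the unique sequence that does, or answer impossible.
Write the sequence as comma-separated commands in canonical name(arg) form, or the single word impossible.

key: running face(W) before strafe(left, 2) would end elsewhere — order is forced
initial: (1, 9) facing south
step 1 (strafe(left, 2)): (3, 9) facing south
step 2 (move(4)): (3, 6) facing south
step 3 (face(W)): (3, 6) facing west
no rival 3-sequence matches.

strafe(left, 2), move(4), face(W)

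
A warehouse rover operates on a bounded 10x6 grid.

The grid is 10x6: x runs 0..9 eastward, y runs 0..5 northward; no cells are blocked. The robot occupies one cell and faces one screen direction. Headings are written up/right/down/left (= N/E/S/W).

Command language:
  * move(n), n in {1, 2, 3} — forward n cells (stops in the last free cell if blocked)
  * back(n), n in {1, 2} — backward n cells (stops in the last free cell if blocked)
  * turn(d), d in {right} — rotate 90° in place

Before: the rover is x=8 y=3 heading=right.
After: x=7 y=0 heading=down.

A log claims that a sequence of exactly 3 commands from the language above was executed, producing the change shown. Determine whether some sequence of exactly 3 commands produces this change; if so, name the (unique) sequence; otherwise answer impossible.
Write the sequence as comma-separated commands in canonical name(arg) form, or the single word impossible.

back(1), turn(right), move(3)

key: cell and facing (now S) both changed — the 3 commands mix motion and turning
start: x=8 y=3 heading=right
[1] after back(1): x=7 y=3 heading=right
[2] after turn(right): x=7 y=3 heading=down
[3] after move(3): x=7 y=0 heading=down
uniquely the one of 216 3-step routes that fits.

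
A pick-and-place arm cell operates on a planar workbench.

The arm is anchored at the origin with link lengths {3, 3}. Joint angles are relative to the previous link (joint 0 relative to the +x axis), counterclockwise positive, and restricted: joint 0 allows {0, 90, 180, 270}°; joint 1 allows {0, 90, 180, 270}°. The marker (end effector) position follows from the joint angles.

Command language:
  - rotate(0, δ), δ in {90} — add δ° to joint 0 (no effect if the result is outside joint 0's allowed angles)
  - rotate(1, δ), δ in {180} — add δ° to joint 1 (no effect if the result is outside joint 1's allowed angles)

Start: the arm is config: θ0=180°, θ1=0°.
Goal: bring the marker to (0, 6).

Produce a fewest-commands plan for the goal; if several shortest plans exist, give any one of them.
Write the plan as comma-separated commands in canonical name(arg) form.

rotate(0, 90), rotate(0, 90), rotate(0, 90)

begin: config: θ0=180°, θ1=0°
1. rotate(0, 90) → config: θ0=270°, θ1=0°
2. rotate(0, 90) → config: θ0=0°, θ1=0°
3. rotate(0, 90) → config: θ0=90°, θ1=0°
minimal: 3 command(s), checked below 3.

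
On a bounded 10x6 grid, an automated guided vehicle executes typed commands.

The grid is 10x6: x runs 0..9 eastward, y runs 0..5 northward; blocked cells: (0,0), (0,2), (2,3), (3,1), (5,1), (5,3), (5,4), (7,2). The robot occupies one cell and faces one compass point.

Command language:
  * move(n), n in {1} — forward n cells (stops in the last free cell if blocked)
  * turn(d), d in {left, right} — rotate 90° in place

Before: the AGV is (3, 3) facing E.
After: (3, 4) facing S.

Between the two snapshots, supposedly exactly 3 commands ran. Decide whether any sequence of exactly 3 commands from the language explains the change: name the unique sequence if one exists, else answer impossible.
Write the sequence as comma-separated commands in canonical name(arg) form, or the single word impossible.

impossible

no 3-step route produces this change.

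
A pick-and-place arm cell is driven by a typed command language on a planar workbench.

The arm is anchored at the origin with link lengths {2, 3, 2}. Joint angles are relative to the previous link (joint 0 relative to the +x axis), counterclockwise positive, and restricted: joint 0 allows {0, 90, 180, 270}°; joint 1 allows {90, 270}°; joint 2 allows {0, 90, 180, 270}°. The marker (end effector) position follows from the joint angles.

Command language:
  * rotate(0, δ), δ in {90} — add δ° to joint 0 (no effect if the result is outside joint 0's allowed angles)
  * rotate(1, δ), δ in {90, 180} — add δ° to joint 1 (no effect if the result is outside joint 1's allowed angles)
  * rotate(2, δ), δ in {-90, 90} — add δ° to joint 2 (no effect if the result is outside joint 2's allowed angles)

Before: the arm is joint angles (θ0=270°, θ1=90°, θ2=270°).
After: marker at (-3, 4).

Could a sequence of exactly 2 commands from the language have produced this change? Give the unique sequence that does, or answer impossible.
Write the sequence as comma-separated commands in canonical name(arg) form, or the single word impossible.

rotate(0, 90), rotate(0, 90)

t0: joint angles (θ0=270°, θ1=90°, θ2=270°)
1. rotate(0, 90) → joint angles (θ0=0°, θ1=90°, θ2=270°)
2. rotate(0, 90) → joint angles (θ0=90°, θ1=90°, θ2=270°)
no rival 2-sequence matches.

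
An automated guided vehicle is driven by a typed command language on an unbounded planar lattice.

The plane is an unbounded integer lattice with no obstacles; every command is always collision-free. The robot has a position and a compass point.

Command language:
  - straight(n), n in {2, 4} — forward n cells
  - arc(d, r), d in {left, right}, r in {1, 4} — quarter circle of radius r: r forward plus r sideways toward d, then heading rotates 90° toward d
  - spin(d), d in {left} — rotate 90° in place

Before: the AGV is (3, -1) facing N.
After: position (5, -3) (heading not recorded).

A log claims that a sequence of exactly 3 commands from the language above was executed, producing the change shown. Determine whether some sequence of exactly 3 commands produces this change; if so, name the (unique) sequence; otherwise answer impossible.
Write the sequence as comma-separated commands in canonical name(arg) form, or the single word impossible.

key: order matters: swapping arc(right, 1) and straight(2) lands elsewhere
initial: (3, -1) facing N
step 1 (arc(right, 1)): (4, 0) facing E
step 2 (arc(right, 1)): (5, -1) facing S
step 3 (straight(2)): (5, -3) facing S
no other 3-command option fits: unique.

arc(right, 1), arc(right, 1), straight(2)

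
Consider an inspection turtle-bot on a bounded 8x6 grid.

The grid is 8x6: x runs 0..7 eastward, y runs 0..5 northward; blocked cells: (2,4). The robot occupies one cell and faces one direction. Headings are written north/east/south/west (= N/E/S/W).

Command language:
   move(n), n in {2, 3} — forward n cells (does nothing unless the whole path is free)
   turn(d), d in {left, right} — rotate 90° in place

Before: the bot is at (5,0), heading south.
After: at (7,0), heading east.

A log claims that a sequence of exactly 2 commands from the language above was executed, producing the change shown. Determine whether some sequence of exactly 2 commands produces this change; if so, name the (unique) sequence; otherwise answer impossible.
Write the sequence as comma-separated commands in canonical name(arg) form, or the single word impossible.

turn(left), move(2)

key: order matters: swapping turn(left) and move(2) lands elsewhere
initial: at (5,0), heading south
step 1 (turn(left)): at (5,0), heading east
step 2 (move(2)): at (7,0), heading east
all 16 alternatives checked — unique.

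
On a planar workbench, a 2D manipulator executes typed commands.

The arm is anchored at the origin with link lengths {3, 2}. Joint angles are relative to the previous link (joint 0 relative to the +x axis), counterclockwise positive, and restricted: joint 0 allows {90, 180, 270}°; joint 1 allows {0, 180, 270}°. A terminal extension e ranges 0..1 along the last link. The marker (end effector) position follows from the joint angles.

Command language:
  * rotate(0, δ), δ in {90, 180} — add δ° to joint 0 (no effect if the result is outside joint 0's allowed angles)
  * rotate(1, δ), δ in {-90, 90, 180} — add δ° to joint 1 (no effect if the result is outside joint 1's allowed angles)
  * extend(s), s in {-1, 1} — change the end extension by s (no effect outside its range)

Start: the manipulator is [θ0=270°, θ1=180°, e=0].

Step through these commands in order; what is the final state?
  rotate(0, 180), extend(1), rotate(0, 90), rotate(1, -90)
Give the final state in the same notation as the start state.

start: [θ0=270°, θ1=180°, e=0]
[1] after rotate(0, 180): [θ0=90°, θ1=180°, e=0]
[2] after extend(1): [θ0=90°, θ1=180°, e=1]
[3] after rotate(0, 90): [θ0=180°, θ1=180°, e=1]
[4] after rotate(1, -90): [θ0=180°, θ1=180°, e=1]

[θ0=180°, θ1=180°, e=1]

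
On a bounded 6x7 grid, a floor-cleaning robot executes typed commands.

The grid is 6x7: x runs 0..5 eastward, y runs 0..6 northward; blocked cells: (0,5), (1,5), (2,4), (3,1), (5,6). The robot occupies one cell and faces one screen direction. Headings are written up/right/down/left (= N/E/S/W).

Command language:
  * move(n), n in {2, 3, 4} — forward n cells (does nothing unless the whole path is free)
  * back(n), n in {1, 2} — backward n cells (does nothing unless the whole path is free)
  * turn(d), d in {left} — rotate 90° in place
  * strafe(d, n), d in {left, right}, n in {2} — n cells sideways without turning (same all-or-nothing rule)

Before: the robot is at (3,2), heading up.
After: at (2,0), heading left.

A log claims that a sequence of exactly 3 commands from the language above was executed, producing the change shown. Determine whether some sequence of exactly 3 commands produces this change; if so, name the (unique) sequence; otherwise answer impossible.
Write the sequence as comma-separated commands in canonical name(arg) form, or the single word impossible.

impossible

checked all 3-command options: none fits.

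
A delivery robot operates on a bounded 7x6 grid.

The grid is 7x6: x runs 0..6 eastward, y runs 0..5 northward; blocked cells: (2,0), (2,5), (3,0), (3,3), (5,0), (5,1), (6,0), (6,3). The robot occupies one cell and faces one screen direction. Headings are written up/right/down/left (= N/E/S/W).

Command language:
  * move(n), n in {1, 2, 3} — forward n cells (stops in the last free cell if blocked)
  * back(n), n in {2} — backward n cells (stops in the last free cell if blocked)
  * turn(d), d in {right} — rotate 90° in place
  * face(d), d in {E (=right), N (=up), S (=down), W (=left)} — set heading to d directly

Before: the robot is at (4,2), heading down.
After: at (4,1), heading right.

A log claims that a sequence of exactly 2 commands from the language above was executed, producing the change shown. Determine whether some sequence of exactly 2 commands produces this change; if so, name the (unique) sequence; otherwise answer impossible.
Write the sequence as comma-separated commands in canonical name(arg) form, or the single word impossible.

key: order matters: swapping move(1) and face(E) lands elsewhere
begin: at (4,2), heading down
t=1 move(1) ⇒ at (4,1), heading down
t=2 face(E) ⇒ at (4,1), heading right
no other 2-command option fits: unique.

move(1), face(E)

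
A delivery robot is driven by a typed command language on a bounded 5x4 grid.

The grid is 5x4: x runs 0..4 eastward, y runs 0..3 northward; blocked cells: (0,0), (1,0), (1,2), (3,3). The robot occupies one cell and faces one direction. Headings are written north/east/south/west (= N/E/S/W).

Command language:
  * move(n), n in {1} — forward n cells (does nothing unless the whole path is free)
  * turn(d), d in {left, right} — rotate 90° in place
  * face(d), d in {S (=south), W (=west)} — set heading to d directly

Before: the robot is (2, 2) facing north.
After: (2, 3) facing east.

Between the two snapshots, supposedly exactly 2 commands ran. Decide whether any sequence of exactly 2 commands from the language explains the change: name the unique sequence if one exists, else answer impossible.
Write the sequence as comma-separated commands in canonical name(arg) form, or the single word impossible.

key: cell and facing (now E) both changed — the 2 commands mix motion and turning
start: (2, 2) facing north
[1] after move(1): (2, 3) facing north
[2] after turn(right): (2, 3) facing east
all 25 alternatives checked — unique.

move(1), turn(right)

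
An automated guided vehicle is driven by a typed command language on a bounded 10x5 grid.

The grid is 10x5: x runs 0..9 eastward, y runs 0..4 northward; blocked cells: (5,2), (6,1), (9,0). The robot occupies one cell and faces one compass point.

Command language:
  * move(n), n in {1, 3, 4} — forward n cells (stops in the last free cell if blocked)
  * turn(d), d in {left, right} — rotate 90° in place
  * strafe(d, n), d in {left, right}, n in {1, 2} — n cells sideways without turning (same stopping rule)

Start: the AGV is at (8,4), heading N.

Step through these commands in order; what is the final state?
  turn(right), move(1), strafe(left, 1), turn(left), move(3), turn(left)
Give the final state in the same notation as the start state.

at (9,4), heading W

t0: at (8,4), heading N
1. turn(right) → at (8,4), heading E
2. move(1) → at (9,4), heading E
3. strafe(left, 1) → at (9,4), heading E
4. turn(left) → at (9,4), heading N
5. move(3) → at (9,4), heading N
6. turn(left) → at (9,4), heading W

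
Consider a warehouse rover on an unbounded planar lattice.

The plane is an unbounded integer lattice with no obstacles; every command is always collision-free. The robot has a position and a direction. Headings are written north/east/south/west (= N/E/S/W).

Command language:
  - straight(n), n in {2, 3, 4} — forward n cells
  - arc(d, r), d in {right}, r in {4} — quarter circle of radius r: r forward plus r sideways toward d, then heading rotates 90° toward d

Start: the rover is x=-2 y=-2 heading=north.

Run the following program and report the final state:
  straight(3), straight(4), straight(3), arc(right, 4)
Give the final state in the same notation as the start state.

t0: x=-2 y=-2 heading=north
t=1 straight(3) ⇒ x=-2 y=1 heading=north
t=2 straight(4) ⇒ x=-2 y=5 heading=north
t=3 straight(3) ⇒ x=-2 y=8 heading=north
t=4 arc(right, 4) ⇒ x=2 y=12 heading=east

x=2 y=12 heading=east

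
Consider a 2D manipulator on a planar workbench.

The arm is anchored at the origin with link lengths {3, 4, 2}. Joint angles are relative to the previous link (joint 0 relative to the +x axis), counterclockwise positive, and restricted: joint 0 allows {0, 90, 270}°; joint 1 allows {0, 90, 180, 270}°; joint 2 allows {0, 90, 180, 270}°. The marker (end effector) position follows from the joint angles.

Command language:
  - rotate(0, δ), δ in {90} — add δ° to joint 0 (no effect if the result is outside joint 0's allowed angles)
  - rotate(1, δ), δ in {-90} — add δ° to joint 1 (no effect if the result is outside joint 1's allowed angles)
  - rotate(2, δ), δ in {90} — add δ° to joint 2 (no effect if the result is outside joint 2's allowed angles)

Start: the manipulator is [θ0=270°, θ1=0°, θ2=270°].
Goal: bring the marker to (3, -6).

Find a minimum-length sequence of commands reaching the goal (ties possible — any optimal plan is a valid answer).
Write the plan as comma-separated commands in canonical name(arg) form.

rotate(1, -90), rotate(0, 90), rotate(2, 90)

initial: [θ0=270°, θ1=0°, θ2=270°]
1. rotate(1, -90) → [θ0=270°, θ1=270°, θ2=270°]
2. rotate(0, 90) → [θ0=0°, θ1=270°, θ2=270°]
3. rotate(2, 90) → [θ0=0°, θ1=270°, θ2=0°]
shorter routes all fall short; 3 is best.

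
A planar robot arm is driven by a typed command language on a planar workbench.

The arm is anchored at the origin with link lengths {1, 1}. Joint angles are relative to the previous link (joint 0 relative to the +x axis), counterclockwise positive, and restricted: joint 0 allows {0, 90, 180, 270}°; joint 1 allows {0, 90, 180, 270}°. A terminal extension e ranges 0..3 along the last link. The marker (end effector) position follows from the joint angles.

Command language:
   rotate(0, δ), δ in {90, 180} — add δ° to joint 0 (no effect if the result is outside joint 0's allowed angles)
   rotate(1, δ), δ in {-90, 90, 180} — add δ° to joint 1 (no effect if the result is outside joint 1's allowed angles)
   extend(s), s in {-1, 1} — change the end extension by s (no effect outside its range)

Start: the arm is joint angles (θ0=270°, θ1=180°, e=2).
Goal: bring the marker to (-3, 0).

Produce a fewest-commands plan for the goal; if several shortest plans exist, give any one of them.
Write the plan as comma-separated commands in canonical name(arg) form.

begin: joint angles (θ0=270°, θ1=180°, e=2)
t=1 extend(1) ⇒ joint angles (θ0=270°, θ1=180°, e=3)
t=2 rotate(0, 90) ⇒ joint angles (θ0=0°, θ1=180°, e=3)
shorter routes all fall short; 2 is best.

extend(1), rotate(0, 90)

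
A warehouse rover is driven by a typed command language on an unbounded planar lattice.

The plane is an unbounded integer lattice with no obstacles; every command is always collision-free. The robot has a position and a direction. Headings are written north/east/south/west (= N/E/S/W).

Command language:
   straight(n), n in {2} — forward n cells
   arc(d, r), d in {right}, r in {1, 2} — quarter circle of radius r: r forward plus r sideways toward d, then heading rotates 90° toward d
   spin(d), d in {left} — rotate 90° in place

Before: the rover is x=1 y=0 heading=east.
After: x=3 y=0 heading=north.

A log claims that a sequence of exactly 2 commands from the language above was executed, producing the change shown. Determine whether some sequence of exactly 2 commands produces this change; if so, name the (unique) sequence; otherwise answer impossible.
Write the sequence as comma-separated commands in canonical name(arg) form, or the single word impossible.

key: order matters: swapping straight(2) and spin(left) lands elsewhere
from: x=1 y=0 heading=east
t=1 straight(2) ⇒ x=3 y=0 heading=east
t=2 spin(left) ⇒ x=3 y=0 heading=north
all 16 alternatives checked — unique.

straight(2), spin(left)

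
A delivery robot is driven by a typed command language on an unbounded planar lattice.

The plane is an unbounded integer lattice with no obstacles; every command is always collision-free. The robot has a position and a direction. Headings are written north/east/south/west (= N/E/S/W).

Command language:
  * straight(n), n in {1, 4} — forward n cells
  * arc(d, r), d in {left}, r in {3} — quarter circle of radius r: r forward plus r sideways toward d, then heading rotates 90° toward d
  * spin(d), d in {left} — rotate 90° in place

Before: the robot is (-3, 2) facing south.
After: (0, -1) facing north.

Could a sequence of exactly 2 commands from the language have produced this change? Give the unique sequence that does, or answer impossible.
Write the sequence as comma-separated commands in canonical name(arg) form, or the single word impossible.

key: position moved to (0,-1) AND the heading swung to N — translation plus rotation needed
initial: (-3, 2) facing south
t=1 arc(left, 3) ⇒ (0, -1) facing east
t=2 spin(left) ⇒ (0, -1) facing north
no other 2-command option fits: unique.

arc(left, 3), spin(left)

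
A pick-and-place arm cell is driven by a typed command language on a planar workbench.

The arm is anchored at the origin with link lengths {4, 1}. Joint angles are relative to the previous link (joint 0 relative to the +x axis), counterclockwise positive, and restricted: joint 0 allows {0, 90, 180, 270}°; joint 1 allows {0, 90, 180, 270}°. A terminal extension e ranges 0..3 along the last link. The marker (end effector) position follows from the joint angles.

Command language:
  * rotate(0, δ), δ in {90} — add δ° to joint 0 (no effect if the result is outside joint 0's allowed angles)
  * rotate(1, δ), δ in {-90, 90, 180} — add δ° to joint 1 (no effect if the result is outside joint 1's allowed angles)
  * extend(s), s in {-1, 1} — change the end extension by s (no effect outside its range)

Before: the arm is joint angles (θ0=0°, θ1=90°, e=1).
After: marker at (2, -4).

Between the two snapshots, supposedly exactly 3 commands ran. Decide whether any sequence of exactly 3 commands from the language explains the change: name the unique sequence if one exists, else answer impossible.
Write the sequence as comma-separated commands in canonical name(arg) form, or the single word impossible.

start: joint angles (θ0=0°, θ1=90°, e=1)
step 1 (rotate(0, 90)): joint angles (θ0=90°, θ1=90°, e=1)
step 2 (rotate(0, 90)): joint angles (θ0=180°, θ1=90°, e=1)
step 3 (rotate(0, 90)): joint angles (θ0=270°, θ1=90°, e=1)
all 216 alternatives checked — unique.

rotate(0, 90), rotate(0, 90), rotate(0, 90)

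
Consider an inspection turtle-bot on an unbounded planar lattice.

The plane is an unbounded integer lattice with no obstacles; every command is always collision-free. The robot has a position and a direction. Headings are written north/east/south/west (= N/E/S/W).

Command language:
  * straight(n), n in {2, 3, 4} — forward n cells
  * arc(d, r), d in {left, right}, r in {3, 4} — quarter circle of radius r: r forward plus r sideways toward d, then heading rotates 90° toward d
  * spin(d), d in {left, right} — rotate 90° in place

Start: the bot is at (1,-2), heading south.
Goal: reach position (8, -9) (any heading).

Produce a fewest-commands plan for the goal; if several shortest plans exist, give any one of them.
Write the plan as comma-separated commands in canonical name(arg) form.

arc(left, 4), arc(right, 3)

begin: at (1,-2), heading south
1. arc(left, 4) → at (5,-6), heading east
2. arc(right, 3) → at (8,-9), heading south
minimal: 2 command(s), checked below 2.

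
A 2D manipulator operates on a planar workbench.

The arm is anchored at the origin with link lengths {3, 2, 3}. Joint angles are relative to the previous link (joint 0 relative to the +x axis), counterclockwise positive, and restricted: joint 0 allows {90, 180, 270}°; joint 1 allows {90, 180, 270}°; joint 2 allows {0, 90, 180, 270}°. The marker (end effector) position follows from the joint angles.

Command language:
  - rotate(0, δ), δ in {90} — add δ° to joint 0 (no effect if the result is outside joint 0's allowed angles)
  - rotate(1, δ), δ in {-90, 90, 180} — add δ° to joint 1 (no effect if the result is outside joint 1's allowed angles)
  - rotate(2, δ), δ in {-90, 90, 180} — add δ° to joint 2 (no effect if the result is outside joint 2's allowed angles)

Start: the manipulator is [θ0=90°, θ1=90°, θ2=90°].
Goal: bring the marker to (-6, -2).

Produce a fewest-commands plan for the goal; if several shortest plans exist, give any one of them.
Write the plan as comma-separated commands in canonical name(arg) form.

rotate(2, 180), rotate(0, 90)

start: [θ0=90°, θ1=90°, θ2=90°]
1. rotate(2, 180) → [θ0=90°, θ1=90°, θ2=270°]
2. rotate(0, 90) → [θ0=180°, θ1=90°, θ2=270°]
nothing shorter than 2 reaches the goal.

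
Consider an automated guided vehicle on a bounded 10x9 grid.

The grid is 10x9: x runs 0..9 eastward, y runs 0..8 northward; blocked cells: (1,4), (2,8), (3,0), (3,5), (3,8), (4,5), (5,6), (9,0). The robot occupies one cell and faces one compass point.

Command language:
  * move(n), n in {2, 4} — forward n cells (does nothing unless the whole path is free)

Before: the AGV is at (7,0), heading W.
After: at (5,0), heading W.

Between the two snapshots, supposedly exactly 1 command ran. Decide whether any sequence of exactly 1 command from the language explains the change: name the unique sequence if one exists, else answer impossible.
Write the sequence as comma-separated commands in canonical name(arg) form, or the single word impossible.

key: heading stays W — the single command does not turn
begin: at (7,0), heading W
[1] after move(2): at (5,0), heading W
no other 1-command option fits: unique.

move(2)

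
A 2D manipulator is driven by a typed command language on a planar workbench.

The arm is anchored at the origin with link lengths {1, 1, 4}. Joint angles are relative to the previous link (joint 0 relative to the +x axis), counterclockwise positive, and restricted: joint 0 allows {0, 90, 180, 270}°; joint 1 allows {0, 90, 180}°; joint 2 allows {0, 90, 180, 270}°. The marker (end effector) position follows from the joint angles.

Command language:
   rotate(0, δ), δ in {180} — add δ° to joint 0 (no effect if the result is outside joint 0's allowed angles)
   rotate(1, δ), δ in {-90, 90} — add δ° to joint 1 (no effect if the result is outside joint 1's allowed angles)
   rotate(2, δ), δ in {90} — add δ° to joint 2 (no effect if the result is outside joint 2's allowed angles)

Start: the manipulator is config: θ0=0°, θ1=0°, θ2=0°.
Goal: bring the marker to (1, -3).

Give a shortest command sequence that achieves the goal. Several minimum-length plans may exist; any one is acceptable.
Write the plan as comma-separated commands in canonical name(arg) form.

rotate(2, 90), rotate(2, 90), rotate(1, 90)

initial: config: θ0=0°, θ1=0°, θ2=0°
step 1 (rotate(2, 90)): config: θ0=0°, θ1=0°, θ2=90°
step 2 (rotate(2, 90)): config: θ0=0°, θ1=0°, θ2=180°
step 3 (rotate(1, 90)): config: θ0=0°, θ1=90°, θ2=180°
nothing shorter than 3 reaches the goal.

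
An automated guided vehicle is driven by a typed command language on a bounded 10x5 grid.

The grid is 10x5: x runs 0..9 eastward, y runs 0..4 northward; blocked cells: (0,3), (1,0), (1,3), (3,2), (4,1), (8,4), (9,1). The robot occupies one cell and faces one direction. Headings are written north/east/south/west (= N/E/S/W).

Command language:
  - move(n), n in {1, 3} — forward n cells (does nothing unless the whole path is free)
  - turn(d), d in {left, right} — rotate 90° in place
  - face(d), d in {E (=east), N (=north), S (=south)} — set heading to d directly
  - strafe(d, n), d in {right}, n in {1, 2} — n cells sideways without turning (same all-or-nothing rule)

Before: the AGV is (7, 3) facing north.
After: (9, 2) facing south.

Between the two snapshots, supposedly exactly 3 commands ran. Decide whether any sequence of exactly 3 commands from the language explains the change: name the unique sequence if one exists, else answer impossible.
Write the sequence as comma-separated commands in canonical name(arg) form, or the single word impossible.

strafe(right, 2), face(S), move(1)

key: cell and facing (now S) both changed — the 3 commands mix motion and turning
initial: (7, 3) facing north
1. strafe(right, 2) → (9, 3) facing north
2. face(S) → (9, 3) facing south
3. move(1) → (9, 2) facing south
no other 3-command option fits: unique.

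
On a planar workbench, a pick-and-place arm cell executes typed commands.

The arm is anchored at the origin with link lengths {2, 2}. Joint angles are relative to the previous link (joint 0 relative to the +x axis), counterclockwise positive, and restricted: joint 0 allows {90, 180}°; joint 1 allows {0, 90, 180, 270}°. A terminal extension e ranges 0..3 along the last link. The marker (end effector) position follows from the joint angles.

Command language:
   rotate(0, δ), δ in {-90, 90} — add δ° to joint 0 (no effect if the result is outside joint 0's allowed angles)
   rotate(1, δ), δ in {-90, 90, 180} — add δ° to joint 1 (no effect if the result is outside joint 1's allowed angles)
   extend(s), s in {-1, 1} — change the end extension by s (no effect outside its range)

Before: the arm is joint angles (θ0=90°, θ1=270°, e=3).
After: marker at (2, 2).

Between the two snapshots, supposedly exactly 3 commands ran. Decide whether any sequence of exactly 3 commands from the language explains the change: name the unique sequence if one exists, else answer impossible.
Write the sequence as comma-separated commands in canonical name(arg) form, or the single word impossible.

extend(-1), extend(-1), extend(-1)

t0: joint angles (θ0=90°, θ1=270°, e=3)
1. extend(-1) → joint angles (θ0=90°, θ1=270°, e=2)
2. extend(-1) → joint angles (θ0=90°, θ1=270°, e=1)
3. extend(-1) → joint angles (θ0=90°, θ1=270°, e=0)
no other 3-command option fits: unique.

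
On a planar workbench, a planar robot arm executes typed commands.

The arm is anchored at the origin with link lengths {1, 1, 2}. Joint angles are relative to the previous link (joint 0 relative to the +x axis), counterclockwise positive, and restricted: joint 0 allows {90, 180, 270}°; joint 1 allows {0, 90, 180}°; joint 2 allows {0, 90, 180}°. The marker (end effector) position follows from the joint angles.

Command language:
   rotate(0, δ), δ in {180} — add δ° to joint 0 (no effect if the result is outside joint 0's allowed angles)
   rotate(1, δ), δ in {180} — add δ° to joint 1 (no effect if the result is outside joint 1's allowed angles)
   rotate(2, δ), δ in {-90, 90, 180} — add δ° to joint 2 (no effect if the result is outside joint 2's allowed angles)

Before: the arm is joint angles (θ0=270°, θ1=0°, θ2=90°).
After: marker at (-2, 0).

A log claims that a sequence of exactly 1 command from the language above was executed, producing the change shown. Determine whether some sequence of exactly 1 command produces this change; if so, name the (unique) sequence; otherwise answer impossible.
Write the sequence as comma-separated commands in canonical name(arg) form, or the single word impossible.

from: joint angles (θ0=270°, θ1=0°, θ2=90°)
t=1 rotate(1, 180) ⇒ joint angles (θ0=270°, θ1=180°, θ2=90°)
all 5 alternatives checked — unique.

rotate(1, 180)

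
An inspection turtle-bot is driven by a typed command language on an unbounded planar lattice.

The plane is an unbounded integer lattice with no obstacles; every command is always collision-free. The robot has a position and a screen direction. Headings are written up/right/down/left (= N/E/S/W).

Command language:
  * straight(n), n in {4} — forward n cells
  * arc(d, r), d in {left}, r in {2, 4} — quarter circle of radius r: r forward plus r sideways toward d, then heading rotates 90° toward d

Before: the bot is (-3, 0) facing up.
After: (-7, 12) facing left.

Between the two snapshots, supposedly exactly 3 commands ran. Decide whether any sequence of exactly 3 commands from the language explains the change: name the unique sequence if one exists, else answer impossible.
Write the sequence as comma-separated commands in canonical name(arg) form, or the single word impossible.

straight(4), straight(4), arc(left, 4)

key: order matters: swapping straight(4) and arc(left, 4) lands elsewhere
initial: (-3, 0) facing up
1. straight(4) → (-3, 4) facing up
2. straight(4) → (-3, 8) facing up
3. arc(left, 4) → (-7, 12) facing left
all 27 alternatives checked — unique.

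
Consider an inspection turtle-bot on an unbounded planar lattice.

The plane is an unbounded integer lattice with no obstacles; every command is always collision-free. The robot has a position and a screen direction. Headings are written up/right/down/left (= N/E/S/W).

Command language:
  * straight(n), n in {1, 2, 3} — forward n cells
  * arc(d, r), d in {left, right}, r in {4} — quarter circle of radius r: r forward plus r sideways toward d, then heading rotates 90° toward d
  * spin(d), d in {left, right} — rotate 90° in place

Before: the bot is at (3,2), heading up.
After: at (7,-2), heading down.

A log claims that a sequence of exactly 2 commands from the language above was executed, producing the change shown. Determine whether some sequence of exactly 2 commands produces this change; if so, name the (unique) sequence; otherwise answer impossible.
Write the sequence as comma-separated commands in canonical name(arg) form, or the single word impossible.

spin(right), arc(right, 4)

key: position moved to (7,-2) AND the heading swung to S — translation plus rotation needed
t0: at (3,2), heading up
step 1 (spin(right)): at (3,2), heading right
step 2 (arc(right, 4)): at (7,-2), heading down
uniquely the one of 49 2-step routes that fits.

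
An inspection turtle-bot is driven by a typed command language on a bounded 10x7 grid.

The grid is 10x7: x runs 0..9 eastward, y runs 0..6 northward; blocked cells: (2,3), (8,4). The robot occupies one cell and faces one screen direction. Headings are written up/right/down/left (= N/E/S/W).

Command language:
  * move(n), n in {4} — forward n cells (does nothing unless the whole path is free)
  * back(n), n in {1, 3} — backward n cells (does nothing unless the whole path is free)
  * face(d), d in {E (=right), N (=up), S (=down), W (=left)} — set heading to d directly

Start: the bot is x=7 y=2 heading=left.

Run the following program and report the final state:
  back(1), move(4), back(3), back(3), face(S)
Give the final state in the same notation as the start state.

from: x=7 y=2 heading=left
1. back(1) → x=8 y=2 heading=left
2. move(4) → x=4 y=2 heading=left
3. back(3) → x=7 y=2 heading=left
4. back(3) → x=7 y=2 heading=left
5. face(S) → x=7 y=2 heading=down

x=7 y=2 heading=down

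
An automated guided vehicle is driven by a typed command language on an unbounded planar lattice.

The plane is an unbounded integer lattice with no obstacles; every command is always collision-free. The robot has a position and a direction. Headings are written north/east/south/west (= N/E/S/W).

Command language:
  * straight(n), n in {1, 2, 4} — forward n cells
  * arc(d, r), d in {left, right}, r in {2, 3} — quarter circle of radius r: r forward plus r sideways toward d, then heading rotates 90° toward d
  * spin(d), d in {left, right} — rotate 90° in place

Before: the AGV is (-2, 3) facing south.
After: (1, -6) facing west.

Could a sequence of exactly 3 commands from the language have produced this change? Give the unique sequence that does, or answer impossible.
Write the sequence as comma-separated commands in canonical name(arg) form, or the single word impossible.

key: running arc(right, 3) before arc(left, 3) would end elsewhere — order is forced
initial: (-2, 3) facing south
1. arc(left, 3) → (1, 0) facing east
2. arc(right, 3) → (4, -3) facing south
3. arc(right, 3) → (1, -6) facing west
no rival 3-sequence matches.

arc(left, 3), arc(right, 3), arc(right, 3)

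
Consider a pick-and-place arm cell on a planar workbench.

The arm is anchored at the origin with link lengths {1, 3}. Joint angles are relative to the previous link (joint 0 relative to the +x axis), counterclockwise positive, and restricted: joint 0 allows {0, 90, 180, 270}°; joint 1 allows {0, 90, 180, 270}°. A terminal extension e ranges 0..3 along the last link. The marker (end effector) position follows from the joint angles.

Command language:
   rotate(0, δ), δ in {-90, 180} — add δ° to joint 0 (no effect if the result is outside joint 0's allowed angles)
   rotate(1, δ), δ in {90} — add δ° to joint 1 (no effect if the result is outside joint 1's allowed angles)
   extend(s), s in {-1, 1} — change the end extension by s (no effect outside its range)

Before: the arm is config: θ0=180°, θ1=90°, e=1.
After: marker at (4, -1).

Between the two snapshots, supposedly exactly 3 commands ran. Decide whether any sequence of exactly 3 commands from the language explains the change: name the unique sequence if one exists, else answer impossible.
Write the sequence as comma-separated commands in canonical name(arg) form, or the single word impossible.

start: config: θ0=180°, θ1=90°, e=1
t=1 rotate(0, -90) ⇒ config: θ0=90°, θ1=90°, e=1
t=2 rotate(0, -90) ⇒ config: θ0=0°, θ1=90°, e=1
t=3 rotate(0, -90) ⇒ config: θ0=270°, θ1=90°, e=1
all 125 alternatives checked — unique.

rotate(0, -90), rotate(0, -90), rotate(0, -90)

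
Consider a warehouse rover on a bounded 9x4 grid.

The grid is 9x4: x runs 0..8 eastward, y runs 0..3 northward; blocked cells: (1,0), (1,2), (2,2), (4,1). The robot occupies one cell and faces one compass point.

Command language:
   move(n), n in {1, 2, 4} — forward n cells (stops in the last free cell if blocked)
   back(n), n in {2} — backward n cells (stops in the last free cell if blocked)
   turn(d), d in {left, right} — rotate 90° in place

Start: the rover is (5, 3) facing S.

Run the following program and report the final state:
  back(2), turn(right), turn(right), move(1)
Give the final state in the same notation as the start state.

from: (5, 3) facing S
[1] after back(2): (5, 3) facing S
[2] after turn(right): (5, 3) facing W
[3] after turn(right): (5, 3) facing N
[4] after move(1): (5, 3) facing N

(5, 3) facing N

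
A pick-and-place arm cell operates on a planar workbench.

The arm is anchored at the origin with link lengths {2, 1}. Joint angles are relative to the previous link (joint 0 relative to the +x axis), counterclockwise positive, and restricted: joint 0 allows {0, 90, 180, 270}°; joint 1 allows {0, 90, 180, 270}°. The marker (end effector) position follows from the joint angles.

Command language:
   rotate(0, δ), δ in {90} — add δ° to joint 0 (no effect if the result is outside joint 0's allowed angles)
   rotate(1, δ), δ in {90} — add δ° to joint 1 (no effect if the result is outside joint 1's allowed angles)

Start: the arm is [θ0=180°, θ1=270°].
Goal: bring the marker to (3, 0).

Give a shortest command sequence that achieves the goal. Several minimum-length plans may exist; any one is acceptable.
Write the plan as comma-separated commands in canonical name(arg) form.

rotate(0, 90), rotate(0, 90), rotate(1, 90)

initial: [θ0=180°, θ1=270°]
t=1 rotate(0, 90) ⇒ [θ0=270°, θ1=270°]
t=2 rotate(0, 90) ⇒ [θ0=0°, θ1=270°]
t=3 rotate(1, 90) ⇒ [θ0=0°, θ1=0°]
minimal: 3 command(s), checked below 3.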